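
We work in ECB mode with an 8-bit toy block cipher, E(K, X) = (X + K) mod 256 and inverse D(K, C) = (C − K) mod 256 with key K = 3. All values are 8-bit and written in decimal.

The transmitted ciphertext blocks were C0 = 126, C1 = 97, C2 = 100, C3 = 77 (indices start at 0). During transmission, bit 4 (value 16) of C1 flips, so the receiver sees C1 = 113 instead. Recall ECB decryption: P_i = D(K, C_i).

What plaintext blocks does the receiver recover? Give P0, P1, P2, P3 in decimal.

Only C1 changed, to 113. In ECB, a change in C_i affects only P_i. Decrypting the received ciphertext:
P0: D(K, 126) = 123.
P1: D(K, 113) = 110.
P2: D(K, 100) = 97.
P3: D(K, 77) = 74.
Blocks that differ from the original plaintext: P1.

P0 = 123, P1 = 110, P2 = 97, P3 = 74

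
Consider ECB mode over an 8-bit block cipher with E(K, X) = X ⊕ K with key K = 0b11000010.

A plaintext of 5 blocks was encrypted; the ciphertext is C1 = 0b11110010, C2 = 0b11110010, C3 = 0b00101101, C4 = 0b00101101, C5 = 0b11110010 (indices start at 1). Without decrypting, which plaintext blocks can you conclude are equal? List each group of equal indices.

P1 = P2 = P5; P3 = P4

ECB encrypts each block independently with the same key, so equal ciphertext blocks imply equal plaintext blocks.
C1 = C2 = C5 = 0b11110010, so P1 = P2 = P5.
C3 = C4 = 0b00101101, so P3 = P4.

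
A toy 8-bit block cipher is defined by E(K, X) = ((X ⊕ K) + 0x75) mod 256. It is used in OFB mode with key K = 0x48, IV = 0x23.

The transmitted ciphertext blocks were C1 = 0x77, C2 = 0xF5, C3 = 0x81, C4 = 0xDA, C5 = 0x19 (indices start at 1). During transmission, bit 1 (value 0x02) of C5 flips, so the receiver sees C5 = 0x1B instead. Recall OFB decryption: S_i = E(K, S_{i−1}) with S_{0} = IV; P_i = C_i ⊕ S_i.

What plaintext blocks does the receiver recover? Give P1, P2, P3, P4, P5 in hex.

P1 = 0x97, P2 = 0xE8, P3 = 0x4B, P4 = 0x2D, P5 = 0x2F

Only C5 changed, to 0x1B. In OFB, a change in C_i flips the same bit in P_i only; the keystream is unaffected. Decrypting the received ciphertext:
P1: S = E(K, 0x23) = 0xE0; 0x77 ⊕ 0xE0 = 0x97.
P2: S = E(K, 0xE0) = 0x1D; 0xF5 ⊕ 0x1D = 0xE8.
P3: S = E(K, 0x1D) = 0xCA; 0x81 ⊕ 0xCA = 0x4B.
P4: S = E(K, 0xCA) = 0xF7; 0xDA ⊕ 0xF7 = 0x2D.
P5: S = E(K, 0xF7) = 0x34; 0x1B ⊕ 0x34 = 0x2F.
Blocks that differ from the original plaintext: P5.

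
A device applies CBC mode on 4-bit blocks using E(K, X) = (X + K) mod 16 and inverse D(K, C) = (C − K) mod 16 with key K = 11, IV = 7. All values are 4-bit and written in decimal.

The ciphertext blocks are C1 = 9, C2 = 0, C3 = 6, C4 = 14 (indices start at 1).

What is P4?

P4 = 5

CBC decryption: P_i = D(K, C_i) ⊕ C_{i−1}, with C_{0} = IV.
P4: D(K, 14) = 3; 3 ⊕ 6 = 5.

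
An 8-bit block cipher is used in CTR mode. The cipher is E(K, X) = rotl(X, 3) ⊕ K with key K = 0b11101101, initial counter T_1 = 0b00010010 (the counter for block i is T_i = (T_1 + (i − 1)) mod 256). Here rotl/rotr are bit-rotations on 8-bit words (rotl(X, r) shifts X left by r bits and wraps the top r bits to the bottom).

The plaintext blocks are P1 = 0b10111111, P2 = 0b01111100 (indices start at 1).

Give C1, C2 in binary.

CTR encryption: S_i = E(K, T_i) where T_i is the counter for block i; C_i = P_i ⊕ S_i.
C1: T = 0b00010010, S = E(K, T) = 0b01111101; 0b10111111 ⊕ 0b01111101 = 0b11000010.
C2: T = 0b00010011, S = E(K, T) = 0b01110101; 0b01111100 ⊕ 0b01110101 = 0b00001001.

C1 = 0b11000010, C2 = 0b00001001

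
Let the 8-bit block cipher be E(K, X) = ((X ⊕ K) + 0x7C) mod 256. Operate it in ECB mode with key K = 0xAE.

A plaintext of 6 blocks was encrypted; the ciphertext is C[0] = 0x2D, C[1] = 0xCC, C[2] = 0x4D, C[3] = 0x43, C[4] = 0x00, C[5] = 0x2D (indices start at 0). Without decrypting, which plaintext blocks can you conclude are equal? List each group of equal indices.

ECB encrypts each block independently with the same key, so equal ciphertext blocks imply equal plaintext blocks.
C[0] = C[5] = 0x2D, so P[0] = P[5].

P[0] = P[5]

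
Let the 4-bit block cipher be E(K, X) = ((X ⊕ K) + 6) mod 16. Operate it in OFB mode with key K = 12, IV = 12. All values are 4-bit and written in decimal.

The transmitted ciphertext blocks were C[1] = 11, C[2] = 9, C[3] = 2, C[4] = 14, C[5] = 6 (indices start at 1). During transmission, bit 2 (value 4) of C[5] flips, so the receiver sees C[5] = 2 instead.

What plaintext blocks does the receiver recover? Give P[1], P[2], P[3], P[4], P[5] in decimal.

OFB decryption: S_i = E(K, S_{i−1}) with S_{0} = IV; P_i = C_i ⊕ S_i.
Only C[5] changed, to 2. In OFB, a change in C_i flips the same bit in P_i only; the keystream is unaffected. Decrypting the received ciphertext:
P[1]: S = E(K, 12) = 6; 11 ⊕ 6 = 13.
P[2]: S = E(K, 6) = 0; 9 ⊕ 0 = 9.
P[3]: S = E(K, 0) = 2; 2 ⊕ 2 = 0.
P[4]: S = E(K, 2) = 4; 14 ⊕ 4 = 10.
P[5]: S = E(K, 4) = 14; 2 ⊕ 14 = 12.
Blocks that differ from the original plaintext: P[5].

P[1] = 13, P[2] = 9, P[3] = 0, P[4] = 10, P[5] = 12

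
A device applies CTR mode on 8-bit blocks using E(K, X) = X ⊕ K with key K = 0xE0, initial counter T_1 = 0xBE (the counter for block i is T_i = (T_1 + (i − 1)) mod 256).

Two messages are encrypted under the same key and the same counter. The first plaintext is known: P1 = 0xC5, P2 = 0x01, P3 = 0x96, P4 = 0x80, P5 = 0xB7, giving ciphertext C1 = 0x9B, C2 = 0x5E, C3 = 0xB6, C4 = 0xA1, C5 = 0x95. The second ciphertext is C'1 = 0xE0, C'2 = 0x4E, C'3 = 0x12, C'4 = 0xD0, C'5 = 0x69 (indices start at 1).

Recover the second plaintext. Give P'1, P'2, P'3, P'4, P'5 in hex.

P'1 = 0xBE, P'2 = 0x11, P'3 = 0x32, P'4 = 0xF1, P'5 = 0x4B

In CTR with a reused counter, both messages share the same keystream S_i, so C_i ⊕ C'_i = P_i ⊕ P'_i and thus P'_i = P_i ⊕ C_i ⊕ C'_i.
P'1: 0xC5 ⊕ 0x9B ⊕ 0xE0 = 0xBE.
P'2: 0x01 ⊕ 0x5E ⊕ 0x4E = 0x11.
P'3: 0x96 ⊕ 0xB6 ⊕ 0x12 = 0x32.
P'4: 0x80 ⊕ 0xA1 ⊕ 0xD0 = 0xF1.
P'5: 0xB7 ⊕ 0x95 ⊕ 0x69 = 0x4B.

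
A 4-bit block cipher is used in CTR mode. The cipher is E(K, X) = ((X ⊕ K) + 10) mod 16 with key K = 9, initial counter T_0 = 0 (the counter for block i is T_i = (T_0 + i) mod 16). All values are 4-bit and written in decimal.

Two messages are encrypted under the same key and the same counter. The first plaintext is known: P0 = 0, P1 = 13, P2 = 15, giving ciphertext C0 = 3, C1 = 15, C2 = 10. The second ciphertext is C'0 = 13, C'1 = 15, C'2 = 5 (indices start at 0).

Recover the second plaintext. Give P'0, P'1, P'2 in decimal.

In CTR with a reused counter, both messages share the same keystream S_i, so C_i ⊕ C'_i = P_i ⊕ P'_i and thus P'_i = P_i ⊕ C_i ⊕ C'_i.
P'0: 0 ⊕ 3 ⊕ 13 = 14.
P'1: 13 ⊕ 15 ⊕ 15 = 13.
P'2: 15 ⊕ 10 ⊕ 5 = 0.

P'0 = 14, P'1 = 13, P'2 = 0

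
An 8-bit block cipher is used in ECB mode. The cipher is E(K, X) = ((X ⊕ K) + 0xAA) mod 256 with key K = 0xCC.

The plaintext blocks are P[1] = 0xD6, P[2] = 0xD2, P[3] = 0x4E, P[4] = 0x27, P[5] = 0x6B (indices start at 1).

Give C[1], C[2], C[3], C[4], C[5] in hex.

ECB encryption: C_i = E(K, P_i).
C[1]: E(K, 0xD6) = 0xC4.
C[2]: E(K, 0xD2) = 0xC8.
C[3]: E(K, 0x4E) = 0x2C.
C[4]: E(K, 0x27) = 0x95.
C[5]: E(K, 0x6B) = 0x51.

C[1] = 0xC4, C[2] = 0xC8, C[3] = 0x2C, C[4] = 0x95, C[5] = 0x51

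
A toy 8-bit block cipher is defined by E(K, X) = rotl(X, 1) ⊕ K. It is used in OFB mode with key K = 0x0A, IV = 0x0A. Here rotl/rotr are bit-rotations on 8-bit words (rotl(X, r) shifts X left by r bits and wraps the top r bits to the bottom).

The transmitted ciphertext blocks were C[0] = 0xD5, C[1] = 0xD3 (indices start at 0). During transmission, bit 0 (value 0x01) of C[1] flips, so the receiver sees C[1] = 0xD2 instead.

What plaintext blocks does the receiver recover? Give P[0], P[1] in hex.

P[0] = 0xCB, P[1] = 0xE4

OFB decryption: S_i = E(K, S_{i−1}) with S_{−1} = IV; P_i = C_i ⊕ S_i.
Only C[1] changed, to 0xD2. In OFB, a change in C_i flips the same bit in P_i only; the keystream is unaffected. Decrypting the received ciphertext:
P[0]: S = E(K, 0x0A) = 0x1E; 0xD5 ⊕ 0x1E = 0xCB.
P[1]: S = E(K, 0x1E) = 0x36; 0xD2 ⊕ 0x36 = 0xE4.
Blocks that differ from the original plaintext: P[1].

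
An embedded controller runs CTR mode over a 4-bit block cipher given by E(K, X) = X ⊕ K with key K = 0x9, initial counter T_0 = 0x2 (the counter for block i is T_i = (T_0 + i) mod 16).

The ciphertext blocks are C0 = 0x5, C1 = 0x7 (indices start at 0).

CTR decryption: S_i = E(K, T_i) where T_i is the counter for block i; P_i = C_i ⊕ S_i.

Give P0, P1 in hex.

P0 = 0xE, P1 = 0xD

P0: T = 0x2, S = E(K, T) = 0xB; 0x5 ⊕ 0xB = 0xE.
P1: T = 0x3, S = E(K, T) = 0xA; 0x7 ⊕ 0xA = 0xD.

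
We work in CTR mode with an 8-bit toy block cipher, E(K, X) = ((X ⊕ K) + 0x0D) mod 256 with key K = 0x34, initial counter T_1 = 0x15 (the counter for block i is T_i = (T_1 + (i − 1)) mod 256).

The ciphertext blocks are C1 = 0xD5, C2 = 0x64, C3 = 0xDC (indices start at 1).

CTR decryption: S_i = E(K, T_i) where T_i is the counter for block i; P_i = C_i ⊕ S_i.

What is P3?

P3 = 0xEC

P3: T = 0x17, S = E(K, T) = 0x30; 0xDC ⊕ 0x30 = 0xEC.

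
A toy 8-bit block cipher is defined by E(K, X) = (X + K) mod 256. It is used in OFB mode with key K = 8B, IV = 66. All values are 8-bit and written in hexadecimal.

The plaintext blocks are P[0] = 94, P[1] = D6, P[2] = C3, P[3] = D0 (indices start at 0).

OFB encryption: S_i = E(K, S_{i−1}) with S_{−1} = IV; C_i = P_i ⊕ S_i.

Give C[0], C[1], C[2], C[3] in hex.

C[0] = 65, C[1] = AA, C[2] = C4, C[3] = 42

C[0]: S = E(K, 66) = F1; 94 ⊕ F1 = 65.
C[1]: S = E(K, F1) = 7C; D6 ⊕ 7C = AA.
C[2]: S = E(K, 7C) = 07; C3 ⊕ 07 = C4.
C[3]: S = E(K, 07) = 92; D0 ⊕ 92 = 42.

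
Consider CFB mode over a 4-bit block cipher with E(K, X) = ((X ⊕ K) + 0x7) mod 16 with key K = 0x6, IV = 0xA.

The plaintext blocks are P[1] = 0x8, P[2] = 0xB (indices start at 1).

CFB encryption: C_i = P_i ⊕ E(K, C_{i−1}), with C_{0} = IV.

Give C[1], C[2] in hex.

C[1] = 0xB, C[2] = 0xF

C[1]: E(K, 0xA) = 0x3; 0x8 ⊕ 0x3 = 0xB.
C[2]: E(K, 0xB) = 0x4; 0xB ⊕ 0x4 = 0xF.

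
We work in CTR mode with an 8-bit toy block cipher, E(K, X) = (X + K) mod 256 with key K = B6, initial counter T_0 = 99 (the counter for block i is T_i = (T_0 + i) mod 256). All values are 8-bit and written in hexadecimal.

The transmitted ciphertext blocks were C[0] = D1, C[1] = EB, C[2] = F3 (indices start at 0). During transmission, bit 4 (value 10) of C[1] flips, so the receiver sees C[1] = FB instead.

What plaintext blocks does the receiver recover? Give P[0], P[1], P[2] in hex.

CTR decryption: S_i = E(K, T_i) where T_i is the counter for block i; P_i = C_i ⊕ S_i.
Only C[1] changed, to FB. In CTR, a change in C_i flips the same bit in P_i only; the keystream is unaffected. Decrypting the received ciphertext:
P[0]: T = 99, S = E(K, T) = 4F; D1 ⊕ 4F = 9E.
P[1]: T = 9A, S = E(K, T) = 50; FB ⊕ 50 = AB.
P[2]: T = 9B, S = E(K, T) = 51; F3 ⊕ 51 = A2.
Blocks that differ from the original plaintext: P[1].

P[0] = 9E, P[1] = AB, P[2] = A2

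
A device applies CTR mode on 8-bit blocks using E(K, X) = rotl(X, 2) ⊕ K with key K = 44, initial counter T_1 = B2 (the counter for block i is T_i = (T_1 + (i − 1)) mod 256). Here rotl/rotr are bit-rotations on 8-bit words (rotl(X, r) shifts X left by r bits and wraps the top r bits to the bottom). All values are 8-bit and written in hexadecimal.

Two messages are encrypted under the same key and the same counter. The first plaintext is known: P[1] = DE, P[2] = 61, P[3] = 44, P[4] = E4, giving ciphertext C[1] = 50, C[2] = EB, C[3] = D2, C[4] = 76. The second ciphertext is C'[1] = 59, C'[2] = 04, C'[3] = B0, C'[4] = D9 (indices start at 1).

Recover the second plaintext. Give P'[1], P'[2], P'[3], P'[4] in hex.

In CTR with a reused counter, both messages share the same keystream S_i, so C_i ⊕ C'_i = P_i ⊕ P'_i and thus P'_i = P_i ⊕ C_i ⊕ C'_i.
P'[1]: DE ⊕ 50 ⊕ 59 = D7.
P'[2]: 61 ⊕ EB ⊕ 04 = 8E.
P'[3]: 44 ⊕ D2 ⊕ B0 = 26.
P'[4]: E4 ⊕ 76 ⊕ D9 = 4B.

P'[1] = D7, P'[2] = 8E, P'[3] = 26, P'[4] = 4B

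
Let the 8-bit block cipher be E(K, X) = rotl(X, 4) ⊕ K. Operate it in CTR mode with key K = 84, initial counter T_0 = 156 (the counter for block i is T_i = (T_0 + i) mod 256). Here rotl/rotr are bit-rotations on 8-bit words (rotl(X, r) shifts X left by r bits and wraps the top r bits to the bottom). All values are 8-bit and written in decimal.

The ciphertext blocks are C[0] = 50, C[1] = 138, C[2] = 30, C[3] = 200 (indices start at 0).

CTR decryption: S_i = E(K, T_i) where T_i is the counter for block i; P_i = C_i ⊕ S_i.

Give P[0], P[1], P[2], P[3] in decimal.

P[0] = 175, P[1] = 7, P[2] = 163, P[3] = 101

P[0]: T = 156, S = E(K, T) = 157; 50 ⊕ 157 = 175.
P[1]: T = 157, S = E(K, T) = 141; 138 ⊕ 141 = 7.
P[2]: T = 158, S = E(K, T) = 189; 30 ⊕ 189 = 163.
P[3]: T = 159, S = E(K, T) = 173; 200 ⊕ 173 = 101.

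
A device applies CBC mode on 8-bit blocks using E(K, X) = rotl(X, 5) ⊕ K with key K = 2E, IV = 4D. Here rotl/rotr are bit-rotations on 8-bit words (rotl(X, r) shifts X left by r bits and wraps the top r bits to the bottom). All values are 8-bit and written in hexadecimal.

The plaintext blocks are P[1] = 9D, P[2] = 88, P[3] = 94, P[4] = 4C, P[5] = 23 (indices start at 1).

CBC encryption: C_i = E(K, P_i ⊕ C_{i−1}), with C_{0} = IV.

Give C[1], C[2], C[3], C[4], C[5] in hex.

C[1] = 34, C[2] = B9, C[3] = 8B, C[4] = D6, C[5] = 90

C[1]: P[1] ⊕ 4D = D0; E(K, D0) = 34.
C[2]: P[2] ⊕ 34 = BC; E(K, BC) = B9.
C[3]: P[3] ⊕ B9 = 2D; E(K, 2D) = 8B.
C[4]: P[4] ⊕ 8B = C7; E(K, C7) = D6.
C[5]: P[5] ⊕ D6 = F5; E(K, F5) = 90.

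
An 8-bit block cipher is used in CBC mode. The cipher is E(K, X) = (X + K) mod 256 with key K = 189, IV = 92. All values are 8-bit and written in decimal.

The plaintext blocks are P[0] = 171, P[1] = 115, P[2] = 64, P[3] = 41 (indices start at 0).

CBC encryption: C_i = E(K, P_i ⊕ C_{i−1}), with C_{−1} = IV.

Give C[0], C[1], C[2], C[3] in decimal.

C[0] = 180, C[1] = 132, C[2] = 129, C[3] = 101

C[0]: P[0] ⊕ 92 = 247; E(K, 247) = 180.
C[1]: P[1] ⊕ 180 = 199; E(K, 199) = 132.
C[2]: P[2] ⊕ 132 = 196; E(K, 196) = 129.
C[3]: P[3] ⊕ 129 = 168; E(K, 168) = 101.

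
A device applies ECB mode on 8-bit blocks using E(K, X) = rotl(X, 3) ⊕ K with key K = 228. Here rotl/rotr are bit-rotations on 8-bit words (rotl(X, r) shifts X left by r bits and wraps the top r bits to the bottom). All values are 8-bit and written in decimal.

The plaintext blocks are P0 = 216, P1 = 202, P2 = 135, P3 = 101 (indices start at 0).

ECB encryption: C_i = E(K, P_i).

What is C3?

C3: E(K, 101) = 207.

C3 = 207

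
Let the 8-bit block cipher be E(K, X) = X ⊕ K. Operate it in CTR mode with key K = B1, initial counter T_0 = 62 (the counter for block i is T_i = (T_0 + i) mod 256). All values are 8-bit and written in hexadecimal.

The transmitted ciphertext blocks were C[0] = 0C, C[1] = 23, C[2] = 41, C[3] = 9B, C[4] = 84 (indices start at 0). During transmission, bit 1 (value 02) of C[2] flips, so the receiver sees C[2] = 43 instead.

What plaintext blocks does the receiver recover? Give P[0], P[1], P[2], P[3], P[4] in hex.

CTR decryption: S_i = E(K, T_i) where T_i is the counter for block i; P_i = C_i ⊕ S_i.
Only C[2] changed, to 43. In CTR, a change in C_i flips the same bit in P_i only; the keystream is unaffected. Decrypting the received ciphertext:
P[0]: T = 62, S = E(K, T) = D3; 0C ⊕ D3 = DF.
P[1]: T = 63, S = E(K, T) = D2; 23 ⊕ D2 = F1.
P[2]: T = 64, S = E(K, T) = D5; 43 ⊕ D5 = 96.
P[3]: T = 65, S = E(K, T) = D4; 9B ⊕ D4 = 4F.
P[4]: T = 66, S = E(K, T) = D7; 84 ⊕ D7 = 53.
Blocks that differ from the original plaintext: P[2].

P[0] = DF, P[1] = F1, P[2] = 96, P[3] = 4F, P[4] = 53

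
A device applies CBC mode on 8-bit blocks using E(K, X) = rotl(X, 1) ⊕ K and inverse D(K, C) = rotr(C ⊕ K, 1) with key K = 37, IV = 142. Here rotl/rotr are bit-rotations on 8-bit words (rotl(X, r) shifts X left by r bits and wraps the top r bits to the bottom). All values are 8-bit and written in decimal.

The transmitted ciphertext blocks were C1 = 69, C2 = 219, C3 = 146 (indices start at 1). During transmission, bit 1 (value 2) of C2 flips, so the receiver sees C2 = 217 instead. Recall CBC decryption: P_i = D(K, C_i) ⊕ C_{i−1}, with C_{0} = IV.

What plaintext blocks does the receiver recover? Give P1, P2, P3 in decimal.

Only C2 changed, to 217. In CBC, a change in C_i garbles P_i and flips the same bit in P_{i+1}. Decrypting the received ciphertext:
P1: D(K, 69) = 48; 48 ⊕ 142 = 190.
P2: D(K, 217) = 126; 126 ⊕ 69 = 59.
P3: D(K, 146) = 219; 219 ⊕ 217 = 2.
Blocks that differ from the original plaintext: P2, P3.

P1 = 190, P2 = 59, P3 = 2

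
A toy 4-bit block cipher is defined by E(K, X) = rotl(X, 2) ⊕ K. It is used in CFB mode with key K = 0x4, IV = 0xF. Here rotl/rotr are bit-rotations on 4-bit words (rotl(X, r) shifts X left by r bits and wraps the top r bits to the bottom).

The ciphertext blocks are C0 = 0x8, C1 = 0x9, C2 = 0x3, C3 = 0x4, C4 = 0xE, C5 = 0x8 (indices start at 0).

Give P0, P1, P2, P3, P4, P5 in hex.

P0 = 0x3, P1 = 0xF, P2 = 0x1, P3 = 0xC, P4 = 0xB, P5 = 0x7

CFB decryption: P_i = C_i ⊕ E(K, C_{i−1}), with C_{−1} = IV.
P0: E(K, 0xF) = 0xB; 0x8 ⊕ 0xB = 0x3.
P1: E(K, 0x8) = 0x6; 0x9 ⊕ 0x6 = 0xF.
P2: E(K, 0x9) = 0x2; 0x3 ⊕ 0x2 = 0x1.
P3: E(K, 0x3) = 0x8; 0x4 ⊕ 0x8 = 0xC.
P4: E(K, 0x4) = 0x5; 0xE ⊕ 0x5 = 0xB.
P5: E(K, 0xE) = 0xF; 0x8 ⊕ 0xF = 0x7.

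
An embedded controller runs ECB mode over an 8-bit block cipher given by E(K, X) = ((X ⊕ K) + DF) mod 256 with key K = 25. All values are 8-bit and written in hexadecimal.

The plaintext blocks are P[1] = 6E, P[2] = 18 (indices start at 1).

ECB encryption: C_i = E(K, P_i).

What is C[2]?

C[2] = 1C

C[2]: E(K, 18) = 1C.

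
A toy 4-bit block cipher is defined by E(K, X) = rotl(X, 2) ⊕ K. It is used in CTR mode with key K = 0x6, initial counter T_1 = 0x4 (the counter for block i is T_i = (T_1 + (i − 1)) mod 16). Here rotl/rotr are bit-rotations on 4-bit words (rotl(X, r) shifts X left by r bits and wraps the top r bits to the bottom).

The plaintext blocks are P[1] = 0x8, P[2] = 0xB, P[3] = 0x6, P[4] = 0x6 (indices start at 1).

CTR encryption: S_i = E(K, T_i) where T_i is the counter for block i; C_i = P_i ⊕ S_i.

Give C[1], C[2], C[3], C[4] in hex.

C[1]: T = 0x4, S = E(K, T) = 0x7; 0x8 ⊕ 0x7 = 0xF.
C[2]: T = 0x5, S = E(K, T) = 0x3; 0xB ⊕ 0x3 = 0x8.
C[3]: T = 0x6, S = E(K, T) = 0xF; 0x6 ⊕ 0xF = 0x9.
C[4]: T = 0x7, S = E(K, T) = 0xB; 0x6 ⊕ 0xB = 0xD.

C[1] = 0xF, C[2] = 0x8, C[3] = 0x9, C[4] = 0xD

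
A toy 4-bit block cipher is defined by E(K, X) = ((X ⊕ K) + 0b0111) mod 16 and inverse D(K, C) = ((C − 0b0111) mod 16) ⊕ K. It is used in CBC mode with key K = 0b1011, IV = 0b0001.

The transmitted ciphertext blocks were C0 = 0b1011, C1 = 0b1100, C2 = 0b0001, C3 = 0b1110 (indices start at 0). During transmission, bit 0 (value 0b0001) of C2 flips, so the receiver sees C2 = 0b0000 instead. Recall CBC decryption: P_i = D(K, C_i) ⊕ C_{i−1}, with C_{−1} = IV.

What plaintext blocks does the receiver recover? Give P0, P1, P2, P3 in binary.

P0 = 0b1110, P1 = 0b0101, P2 = 0b1110, P3 = 0b1100

Only C2 changed, to 0b0000. In CBC, a change in C_i garbles P_i and flips the same bit in P_{i+1}. Decrypting the received ciphertext:
P0: D(K, 0b1011) = 0b1111; 0b1111 ⊕ 0b0001 = 0b1110.
P1: D(K, 0b1100) = 0b1110; 0b1110 ⊕ 0b1011 = 0b0101.
P2: D(K, 0b0000) = 0b0010; 0b0010 ⊕ 0b1100 = 0b1110.
P3: D(K, 0b1110) = 0b1100; 0b1100 ⊕ 0b0000 = 0b1100.
Blocks that differ from the original plaintext: P2, P3.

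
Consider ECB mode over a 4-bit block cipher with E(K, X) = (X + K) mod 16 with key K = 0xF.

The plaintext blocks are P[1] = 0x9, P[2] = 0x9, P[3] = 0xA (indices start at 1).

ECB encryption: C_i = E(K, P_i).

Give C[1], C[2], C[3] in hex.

C[1]: E(K, 0x9) = 0x8.
C[2]: E(K, 0x9) = 0x8.
C[3]: E(K, 0xA) = 0x9.

C[1] = 0x8, C[2] = 0x8, C[3] = 0x9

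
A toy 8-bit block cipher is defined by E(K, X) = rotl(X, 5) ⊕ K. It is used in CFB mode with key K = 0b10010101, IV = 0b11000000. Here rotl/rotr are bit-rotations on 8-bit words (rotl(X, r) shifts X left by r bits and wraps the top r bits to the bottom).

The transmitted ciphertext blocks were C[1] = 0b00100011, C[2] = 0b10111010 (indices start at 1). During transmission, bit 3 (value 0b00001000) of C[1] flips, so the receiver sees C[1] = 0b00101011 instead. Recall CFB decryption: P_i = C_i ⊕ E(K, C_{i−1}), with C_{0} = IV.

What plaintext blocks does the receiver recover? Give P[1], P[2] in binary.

Only C[1] changed, to 0b00101011. In CFB, a change in C_i flips the same bit in P_i and garbles P_{i+1}. Decrypting the received ciphertext:
P[1]: E(K, 0b11000000) = 0b10001101; 0b00101011 ⊕ 0b10001101 = 0b10100110.
P[2]: E(K, 0b00101011) = 0b11110000; 0b10111010 ⊕ 0b11110000 = 0b01001010.
Blocks that differ from the original plaintext: P[1], P[2].

P[1] = 0b10100110, P[2] = 0b01001010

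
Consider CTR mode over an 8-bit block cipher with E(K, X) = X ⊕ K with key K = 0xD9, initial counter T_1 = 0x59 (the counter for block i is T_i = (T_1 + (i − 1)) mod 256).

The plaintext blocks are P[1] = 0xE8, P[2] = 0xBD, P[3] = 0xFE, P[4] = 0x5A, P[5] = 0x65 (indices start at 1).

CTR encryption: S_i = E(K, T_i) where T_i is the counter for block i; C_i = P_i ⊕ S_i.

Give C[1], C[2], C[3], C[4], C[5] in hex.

C[1] = 0x68, C[2] = 0x3E, C[3] = 0x7C, C[4] = 0xDF, C[5] = 0xE1

C[1]: T = 0x59, S = E(K, T) = 0x80; 0xE8 ⊕ 0x80 = 0x68.
C[2]: T = 0x5A, S = E(K, T) = 0x83; 0xBD ⊕ 0x83 = 0x3E.
C[3]: T = 0x5B, S = E(K, T) = 0x82; 0xFE ⊕ 0x82 = 0x7C.
C[4]: T = 0x5C, S = E(K, T) = 0x85; 0x5A ⊕ 0x85 = 0xDF.
C[5]: T = 0x5D, S = E(K, T) = 0x84; 0x65 ⊕ 0x84 = 0xE1.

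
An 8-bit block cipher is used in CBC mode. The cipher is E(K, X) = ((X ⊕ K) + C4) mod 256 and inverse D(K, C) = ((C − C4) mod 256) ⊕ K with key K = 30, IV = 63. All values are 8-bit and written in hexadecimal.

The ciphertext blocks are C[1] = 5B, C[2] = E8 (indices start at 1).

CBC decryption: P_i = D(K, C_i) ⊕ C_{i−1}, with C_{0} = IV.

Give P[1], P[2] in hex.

P[1]: D(K, 5B) = A7; A7 ⊕ 63 = C4.
P[2]: D(K, E8) = 14; 14 ⊕ 5B = 4F.

P[1] = C4, P[2] = 4F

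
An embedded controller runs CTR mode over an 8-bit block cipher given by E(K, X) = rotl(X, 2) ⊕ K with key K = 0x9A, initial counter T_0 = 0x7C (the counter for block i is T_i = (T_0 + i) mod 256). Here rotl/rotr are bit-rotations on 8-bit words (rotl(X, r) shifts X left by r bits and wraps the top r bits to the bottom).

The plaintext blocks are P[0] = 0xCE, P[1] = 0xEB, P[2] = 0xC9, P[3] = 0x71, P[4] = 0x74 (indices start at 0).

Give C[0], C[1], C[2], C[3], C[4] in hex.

C[0] = 0xA5, C[1] = 0x84, C[2] = 0xAA, C[3] = 0x16, C[4] = 0xEC

CTR encryption: S_i = E(K, T_i) where T_i is the counter for block i; C_i = P_i ⊕ S_i.
C[0]: T = 0x7C, S = E(K, T) = 0x6B; 0xCE ⊕ 0x6B = 0xA5.
C[1]: T = 0x7D, S = E(K, T) = 0x6F; 0xEB ⊕ 0x6F = 0x84.
C[2]: T = 0x7E, S = E(K, T) = 0x63; 0xC9 ⊕ 0x63 = 0xAA.
C[3]: T = 0x7F, S = E(K, T) = 0x67; 0x71 ⊕ 0x67 = 0x16.
C[4]: T = 0x80, S = E(K, T) = 0x98; 0x74 ⊕ 0x98 = 0xEC.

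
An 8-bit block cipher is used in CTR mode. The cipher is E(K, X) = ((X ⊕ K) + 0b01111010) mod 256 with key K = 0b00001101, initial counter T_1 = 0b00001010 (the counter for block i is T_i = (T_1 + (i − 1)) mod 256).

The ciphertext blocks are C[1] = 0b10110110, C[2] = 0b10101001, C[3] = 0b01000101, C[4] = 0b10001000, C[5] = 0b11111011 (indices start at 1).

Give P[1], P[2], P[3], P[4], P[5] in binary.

P[1] = 0b00110111, P[2] = 0b00101001, P[3] = 0b00111110, P[4] = 0b11110010, P[5] = 0b10000110

CTR decryption: S_i = E(K, T_i) where T_i is the counter for block i; P_i = C_i ⊕ S_i.
P[1]: T = 0b00001010, S = E(K, T) = 0b10000001; 0b10110110 ⊕ 0b10000001 = 0b00110111.
P[2]: T = 0b00001011, S = E(K, T) = 0b10000000; 0b10101001 ⊕ 0b10000000 = 0b00101001.
P[3]: T = 0b00001100, S = E(K, T) = 0b01111011; 0b01000101 ⊕ 0b01111011 = 0b00111110.
P[4]: T = 0b00001101, S = E(K, T) = 0b01111010; 0b10001000 ⊕ 0b01111010 = 0b11110010.
P[5]: T = 0b00001110, S = E(K, T) = 0b01111101; 0b11111011 ⊕ 0b01111101 = 0b10000110.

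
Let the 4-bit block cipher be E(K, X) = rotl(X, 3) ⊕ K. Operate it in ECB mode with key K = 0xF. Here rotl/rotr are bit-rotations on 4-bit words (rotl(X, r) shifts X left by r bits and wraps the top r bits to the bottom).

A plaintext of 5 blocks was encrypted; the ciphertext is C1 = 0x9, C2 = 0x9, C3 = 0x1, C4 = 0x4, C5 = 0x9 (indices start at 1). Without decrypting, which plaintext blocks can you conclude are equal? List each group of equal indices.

ECB encrypts each block independently with the same key, so equal ciphertext blocks imply equal plaintext blocks.
C1 = C2 = C5 = 0x9, so P1 = P2 = P5.

P1 = P2 = P5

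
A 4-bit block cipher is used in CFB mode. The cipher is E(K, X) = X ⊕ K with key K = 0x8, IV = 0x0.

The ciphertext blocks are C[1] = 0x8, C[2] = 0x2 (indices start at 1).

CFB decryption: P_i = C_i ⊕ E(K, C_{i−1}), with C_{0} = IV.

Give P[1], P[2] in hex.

P[1] = 0x0, P[2] = 0x2

P[1]: E(K, 0x0) = 0x8; 0x8 ⊕ 0x8 = 0x0.
P[2]: E(K, 0x8) = 0x0; 0x2 ⊕ 0x0 = 0x2.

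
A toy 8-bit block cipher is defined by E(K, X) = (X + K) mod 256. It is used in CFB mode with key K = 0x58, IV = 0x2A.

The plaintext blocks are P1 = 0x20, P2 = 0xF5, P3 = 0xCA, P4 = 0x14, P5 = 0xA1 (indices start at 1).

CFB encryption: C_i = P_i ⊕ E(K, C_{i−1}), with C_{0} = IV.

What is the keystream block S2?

0xFA

C1: E(K, 0x2A) = 0x82; 0x20 ⊕ 0x82 = 0xA2.
C2: E(K, 0xA2) = 0xFA; 0xF5 ⊕ 0xFA = 0x0F.
So S2 = 0xFA.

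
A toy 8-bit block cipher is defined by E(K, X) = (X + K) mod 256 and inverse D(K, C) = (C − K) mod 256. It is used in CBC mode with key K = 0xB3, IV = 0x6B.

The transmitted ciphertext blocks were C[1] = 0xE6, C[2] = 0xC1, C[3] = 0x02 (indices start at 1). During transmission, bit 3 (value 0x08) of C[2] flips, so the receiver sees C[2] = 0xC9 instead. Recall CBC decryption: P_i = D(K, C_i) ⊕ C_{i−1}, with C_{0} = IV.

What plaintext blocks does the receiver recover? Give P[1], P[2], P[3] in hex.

P[1] = 0x58, P[2] = 0xF0, P[3] = 0x86

Only C[2] changed, to 0xC9. In CBC, a change in C_i garbles P_i and flips the same bit in P_{i+1}. Decrypting the received ciphertext:
P[1]: D(K, 0xE6) = 0x33; 0x33 ⊕ 0x6B = 0x58.
P[2]: D(K, 0xC9) = 0x16; 0x16 ⊕ 0xE6 = 0xF0.
P[3]: D(K, 0x02) = 0x4F; 0x4F ⊕ 0xC9 = 0x86.
Blocks that differ from the original plaintext: P[2], P[3].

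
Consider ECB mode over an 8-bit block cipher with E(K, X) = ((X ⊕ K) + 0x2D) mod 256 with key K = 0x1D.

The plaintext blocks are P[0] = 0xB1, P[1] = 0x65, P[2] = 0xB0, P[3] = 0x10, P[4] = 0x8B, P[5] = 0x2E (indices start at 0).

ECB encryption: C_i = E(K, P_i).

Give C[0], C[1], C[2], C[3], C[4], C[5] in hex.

C[0] = 0xD9, C[1] = 0xA5, C[2] = 0xDA, C[3] = 0x3A, C[4] = 0xC3, C[5] = 0x60

C[0]: E(K, 0xB1) = 0xD9.
C[1]: E(K, 0x65) = 0xA5.
C[2]: E(K, 0xB0) = 0xDA.
C[3]: E(K, 0x10) = 0x3A.
C[4]: E(K, 0x8B) = 0xC3.
C[5]: E(K, 0x2E) = 0x60.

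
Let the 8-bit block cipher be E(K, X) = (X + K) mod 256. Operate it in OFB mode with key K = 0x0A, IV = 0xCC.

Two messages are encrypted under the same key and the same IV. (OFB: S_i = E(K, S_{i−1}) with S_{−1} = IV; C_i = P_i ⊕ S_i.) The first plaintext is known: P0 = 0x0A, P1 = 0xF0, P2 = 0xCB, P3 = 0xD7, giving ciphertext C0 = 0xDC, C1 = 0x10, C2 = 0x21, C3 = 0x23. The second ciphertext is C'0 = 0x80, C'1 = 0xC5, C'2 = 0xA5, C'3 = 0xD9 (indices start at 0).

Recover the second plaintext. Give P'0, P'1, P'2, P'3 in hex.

In OFB with a reused IV, both messages share the same keystream S_i, so C_i ⊕ C'_i = P_i ⊕ P'_i and thus P'_i = P_i ⊕ C_i ⊕ C'_i.
P'0: 0x0A ⊕ 0xDC ⊕ 0x80 = 0x56.
P'1: 0xF0 ⊕ 0x10 ⊕ 0xC5 = 0x25.
P'2: 0xCB ⊕ 0x21 ⊕ 0xA5 = 0x4F.
P'3: 0xD7 ⊕ 0x23 ⊕ 0xD9 = 0x2D.

P'0 = 0x56, P'1 = 0x25, P'2 = 0x4F, P'3 = 0x2D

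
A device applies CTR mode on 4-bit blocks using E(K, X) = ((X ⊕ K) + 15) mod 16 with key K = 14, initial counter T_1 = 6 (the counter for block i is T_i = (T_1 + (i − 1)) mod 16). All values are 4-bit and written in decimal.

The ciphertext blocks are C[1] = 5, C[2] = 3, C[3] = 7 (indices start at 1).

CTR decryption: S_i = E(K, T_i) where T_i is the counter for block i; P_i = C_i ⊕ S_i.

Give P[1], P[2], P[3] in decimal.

P[1] = 2, P[2] = 11, P[3] = 2

P[1]: T = 6, S = E(K, T) = 7; 5 ⊕ 7 = 2.
P[2]: T = 7, S = E(K, T) = 8; 3 ⊕ 8 = 11.
P[3]: T = 8, S = E(K, T) = 5; 7 ⊕ 5 = 2.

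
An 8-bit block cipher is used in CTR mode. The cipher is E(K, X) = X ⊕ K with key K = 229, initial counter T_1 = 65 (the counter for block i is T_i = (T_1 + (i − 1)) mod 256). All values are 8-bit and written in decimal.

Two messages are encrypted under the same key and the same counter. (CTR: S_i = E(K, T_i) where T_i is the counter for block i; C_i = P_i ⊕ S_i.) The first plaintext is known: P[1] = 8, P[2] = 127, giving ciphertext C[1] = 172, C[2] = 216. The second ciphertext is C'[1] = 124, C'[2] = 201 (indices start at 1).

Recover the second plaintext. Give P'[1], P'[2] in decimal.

In CTR with a reused counter, both messages share the same keystream S_i, so C_i ⊕ C'_i = P_i ⊕ P'_i and thus P'_i = P_i ⊕ C_i ⊕ C'_i.
P'[1]: 8 ⊕ 172 ⊕ 124 = 216.
P'[2]: 127 ⊕ 216 ⊕ 201 = 110.

P'[1] = 216, P'[2] = 110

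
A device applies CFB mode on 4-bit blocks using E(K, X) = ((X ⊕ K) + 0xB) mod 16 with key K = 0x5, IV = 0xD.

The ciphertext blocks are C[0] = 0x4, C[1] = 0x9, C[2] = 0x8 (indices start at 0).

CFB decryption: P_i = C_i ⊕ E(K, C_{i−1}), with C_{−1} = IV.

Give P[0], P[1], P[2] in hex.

P[0]: E(K, 0xD) = 0x3; 0x4 ⊕ 0x3 = 0x7.
P[1]: E(K, 0x4) = 0xC; 0x9 ⊕ 0xC = 0x5.
P[2]: E(K, 0x9) = 0x7; 0x8 ⊕ 0x7 = 0xF.

P[0] = 0x7, P[1] = 0x5, P[2] = 0xF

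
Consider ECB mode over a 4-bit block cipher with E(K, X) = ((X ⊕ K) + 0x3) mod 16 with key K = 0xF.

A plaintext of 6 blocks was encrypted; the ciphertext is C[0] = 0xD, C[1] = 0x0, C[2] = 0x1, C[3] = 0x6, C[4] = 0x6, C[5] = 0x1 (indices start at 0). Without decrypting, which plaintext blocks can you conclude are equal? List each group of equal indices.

P[2] = P[5]; P[3] = P[4]

ECB encrypts each block independently with the same key, so equal ciphertext blocks imply equal plaintext blocks.
C[2] = C[5] = 0x1, so P[2] = P[5].
C[3] = C[4] = 0x6, so P[3] = P[4].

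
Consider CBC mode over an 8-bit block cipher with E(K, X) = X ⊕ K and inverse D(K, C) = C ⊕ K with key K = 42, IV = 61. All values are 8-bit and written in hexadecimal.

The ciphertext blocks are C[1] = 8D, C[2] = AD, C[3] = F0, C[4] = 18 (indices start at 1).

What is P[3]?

P[3] = 1F

CBC decryption: P_i = D(K, C_i) ⊕ C_{i−1}, with C_{0} = IV.
P[3]: D(K, F0) = B2; B2 ⊕ AD = 1F.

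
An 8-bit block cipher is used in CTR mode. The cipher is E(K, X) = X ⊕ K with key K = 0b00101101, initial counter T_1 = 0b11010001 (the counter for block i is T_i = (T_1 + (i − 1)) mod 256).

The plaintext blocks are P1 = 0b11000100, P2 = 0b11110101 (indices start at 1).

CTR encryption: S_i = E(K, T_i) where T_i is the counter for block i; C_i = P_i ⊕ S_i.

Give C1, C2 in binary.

C1 = 0b00111000, C2 = 0b00001010

C1: T = 0b11010001, S = E(K, T) = 0b11111100; 0b11000100 ⊕ 0b11111100 = 0b00111000.
C2: T = 0b11010010, S = E(K, T) = 0b11111111; 0b11110101 ⊕ 0b11111111 = 0b00001010.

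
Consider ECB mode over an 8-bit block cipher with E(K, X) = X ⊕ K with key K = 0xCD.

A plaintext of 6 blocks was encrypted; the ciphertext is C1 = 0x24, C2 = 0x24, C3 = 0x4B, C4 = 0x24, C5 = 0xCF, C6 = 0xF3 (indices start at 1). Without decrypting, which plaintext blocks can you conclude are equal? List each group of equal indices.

P1 = P2 = P4

ECB encrypts each block independently with the same key, so equal ciphertext blocks imply equal plaintext blocks.
C1 = C2 = C4 = 0x24, so P1 = P2 = P4.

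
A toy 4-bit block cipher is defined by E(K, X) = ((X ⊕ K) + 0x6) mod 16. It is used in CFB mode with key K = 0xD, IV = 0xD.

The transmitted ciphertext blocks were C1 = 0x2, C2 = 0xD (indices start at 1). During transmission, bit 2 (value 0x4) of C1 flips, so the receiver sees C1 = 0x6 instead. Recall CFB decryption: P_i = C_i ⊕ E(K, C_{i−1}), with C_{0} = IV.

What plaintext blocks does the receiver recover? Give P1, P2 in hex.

Only C1 changed, to 0x6. In CFB, a change in C_i flips the same bit in P_i and garbles P_{i+1}. Decrypting the received ciphertext:
P1: E(K, 0xD) = 0x6; 0x6 ⊕ 0x6 = 0x0.
P2: E(K, 0x6) = 0x1; 0xD ⊕ 0x1 = 0xC.
Blocks that differ from the original plaintext: P1, P2.

P1 = 0x0, P2 = 0xC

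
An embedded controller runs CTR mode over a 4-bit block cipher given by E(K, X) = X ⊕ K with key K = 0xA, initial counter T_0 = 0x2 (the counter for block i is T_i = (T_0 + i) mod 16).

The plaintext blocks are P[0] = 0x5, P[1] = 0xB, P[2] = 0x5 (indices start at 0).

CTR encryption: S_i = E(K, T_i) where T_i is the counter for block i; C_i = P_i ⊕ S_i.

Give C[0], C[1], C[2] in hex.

C[0] = 0xD, C[1] = 0x2, C[2] = 0xB

C[0]: T = 0x2, S = E(K, T) = 0x8; 0x5 ⊕ 0x8 = 0xD.
C[1]: T = 0x3, S = E(K, T) = 0x9; 0xB ⊕ 0x9 = 0x2.
C[2]: T = 0x4, S = E(K, T) = 0xE; 0x5 ⊕ 0xE = 0xB.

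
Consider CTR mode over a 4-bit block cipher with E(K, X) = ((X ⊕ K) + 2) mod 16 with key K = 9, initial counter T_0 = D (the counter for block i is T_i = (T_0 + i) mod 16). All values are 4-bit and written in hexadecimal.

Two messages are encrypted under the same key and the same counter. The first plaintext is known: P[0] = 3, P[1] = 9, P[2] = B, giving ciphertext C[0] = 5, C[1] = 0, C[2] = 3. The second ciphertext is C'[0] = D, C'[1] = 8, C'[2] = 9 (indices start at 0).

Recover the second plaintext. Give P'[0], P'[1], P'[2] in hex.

In CTR with a reused counter, both messages share the same keystream S_i, so C_i ⊕ C'_i = P_i ⊕ P'_i and thus P'_i = P_i ⊕ C_i ⊕ C'_i.
P'[0]: 3 ⊕ 5 ⊕ D = B.
P'[1]: 9 ⊕ 0 ⊕ 8 = 1.
P'[2]: B ⊕ 3 ⊕ 9 = 1.

P'[0] = B, P'[1] = 1, P'[2] = 1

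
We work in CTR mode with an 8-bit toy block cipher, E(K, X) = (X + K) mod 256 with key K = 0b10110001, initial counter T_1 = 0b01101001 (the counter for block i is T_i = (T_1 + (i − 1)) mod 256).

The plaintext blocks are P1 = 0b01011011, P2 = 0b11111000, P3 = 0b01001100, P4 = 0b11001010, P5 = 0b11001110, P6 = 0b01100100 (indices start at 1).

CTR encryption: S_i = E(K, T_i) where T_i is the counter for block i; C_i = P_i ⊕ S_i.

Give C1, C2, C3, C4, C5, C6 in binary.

C1 = 0b01000001, C2 = 0b11100011, C3 = 0b01010000, C4 = 0b11010111, C5 = 0b11010000, C6 = 0b01111011

C1: T = 0b01101001, S = E(K, T) = 0b00011010; 0b01011011 ⊕ 0b00011010 = 0b01000001.
C2: T = 0b01101010, S = E(K, T) = 0b00011011; 0b11111000 ⊕ 0b00011011 = 0b11100011.
C3: T = 0b01101011, S = E(K, T) = 0b00011100; 0b01001100 ⊕ 0b00011100 = 0b01010000.
C4: T = 0b01101100, S = E(K, T) = 0b00011101; 0b11001010 ⊕ 0b00011101 = 0b11010111.
C5: T = 0b01101101, S = E(K, T) = 0b00011110; 0b11001110 ⊕ 0b00011110 = 0b11010000.
C6: T = 0b01101110, S = E(K, T) = 0b00011111; 0b01100100 ⊕ 0b00011111 = 0b01111011.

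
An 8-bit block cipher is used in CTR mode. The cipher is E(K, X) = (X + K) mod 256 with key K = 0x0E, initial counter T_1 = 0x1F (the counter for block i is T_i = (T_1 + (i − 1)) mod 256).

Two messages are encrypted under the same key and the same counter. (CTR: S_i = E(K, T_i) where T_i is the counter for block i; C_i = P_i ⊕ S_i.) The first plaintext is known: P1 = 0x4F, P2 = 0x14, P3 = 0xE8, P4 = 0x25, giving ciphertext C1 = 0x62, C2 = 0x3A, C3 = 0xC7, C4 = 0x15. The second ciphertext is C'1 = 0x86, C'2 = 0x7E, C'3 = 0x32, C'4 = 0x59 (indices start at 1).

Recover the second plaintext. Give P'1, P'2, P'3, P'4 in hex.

P'1 = 0xAB, P'2 = 0x50, P'3 = 0x1D, P'4 = 0x69

In CTR with a reused counter, both messages share the same keystream S_i, so C_i ⊕ C'_i = P_i ⊕ P'_i and thus P'_i = P_i ⊕ C_i ⊕ C'_i.
P'1: 0x4F ⊕ 0x62 ⊕ 0x86 = 0xAB.
P'2: 0x14 ⊕ 0x3A ⊕ 0x7E = 0x50.
P'3: 0xE8 ⊕ 0xC7 ⊕ 0x32 = 0x1D.
P'4: 0x25 ⊕ 0x15 ⊕ 0x59 = 0x69.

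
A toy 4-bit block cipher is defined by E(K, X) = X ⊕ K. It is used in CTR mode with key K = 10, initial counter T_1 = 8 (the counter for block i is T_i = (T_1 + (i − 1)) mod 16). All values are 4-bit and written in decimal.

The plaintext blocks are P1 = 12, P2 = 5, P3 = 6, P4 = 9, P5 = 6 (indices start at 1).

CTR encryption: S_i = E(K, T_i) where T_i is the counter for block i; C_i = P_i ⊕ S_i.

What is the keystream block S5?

C1: T = 8, S = E(K, T) = 2; 12 ⊕ 2 = 14.
C2: T = 9, S = E(K, T) = 3; 5 ⊕ 3 = 6.
C3: T = 10, S = E(K, T) = 0; 6 ⊕ 0 = 6.
C4: T = 11, S = E(K, T) = 1; 9 ⊕ 1 = 8.
C5: T = 12, S = E(K, T) = 6; 6 ⊕ 6 = 0.
So S5 = 6.

6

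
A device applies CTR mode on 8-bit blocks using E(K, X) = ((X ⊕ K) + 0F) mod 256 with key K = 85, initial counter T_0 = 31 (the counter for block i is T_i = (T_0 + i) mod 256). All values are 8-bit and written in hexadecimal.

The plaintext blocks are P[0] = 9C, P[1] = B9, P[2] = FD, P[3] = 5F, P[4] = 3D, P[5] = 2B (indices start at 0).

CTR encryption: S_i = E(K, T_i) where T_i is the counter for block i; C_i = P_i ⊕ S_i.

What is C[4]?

C[4] = 82

C[0]: T = 31, S = E(K, T) = C3; 9C ⊕ C3 = 5F.
C[1]: T = 32, S = E(K, T) = C6; B9 ⊕ C6 = 7F.
C[2]: T = 33, S = E(K, T) = C5; FD ⊕ C5 = 38.
C[3]: T = 34, S = E(K, T) = C0; 5F ⊕ C0 = 9F.
C[4]: T = 35, S = E(K, T) = BF; 3D ⊕ BF = 82.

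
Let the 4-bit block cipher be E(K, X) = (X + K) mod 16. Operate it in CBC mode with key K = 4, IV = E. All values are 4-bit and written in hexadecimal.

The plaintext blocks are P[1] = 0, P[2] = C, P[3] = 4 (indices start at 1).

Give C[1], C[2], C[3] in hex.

CBC encryption: C_i = E(K, P_i ⊕ C_{i−1}), with C_{0} = IV.
C[1]: P[1] ⊕ E = E; E(K, E) = 2.
C[2]: P[2] ⊕ 2 = E; E(K, E) = 2.
C[3]: P[3] ⊕ 2 = 6; E(K, 6) = A.

C[1] = 2, C[2] = 2, C[3] = A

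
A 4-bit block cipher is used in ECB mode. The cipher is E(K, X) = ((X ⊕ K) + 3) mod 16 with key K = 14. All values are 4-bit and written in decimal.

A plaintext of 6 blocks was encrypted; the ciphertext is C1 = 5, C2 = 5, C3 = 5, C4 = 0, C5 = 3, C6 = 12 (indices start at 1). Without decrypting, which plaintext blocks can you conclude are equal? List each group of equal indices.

ECB encrypts each block independently with the same key, so equal ciphertext blocks imply equal plaintext blocks.
C1 = C2 = C3 = 5, so P1 = P2 = P3.

P1 = P2 = P3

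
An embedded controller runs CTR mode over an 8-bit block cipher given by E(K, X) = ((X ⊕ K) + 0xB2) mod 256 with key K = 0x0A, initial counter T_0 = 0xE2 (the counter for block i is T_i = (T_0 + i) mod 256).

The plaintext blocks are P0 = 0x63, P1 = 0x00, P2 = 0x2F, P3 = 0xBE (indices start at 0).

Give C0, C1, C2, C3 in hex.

C0 = 0xF9, C1 = 0x9B, C2 = 0x8F, C3 = 0x1F

CTR encryption: S_i = E(K, T_i) where T_i is the counter for block i; C_i = P_i ⊕ S_i.
C0: T = 0xE2, S = E(K, T) = 0x9A; 0x63 ⊕ 0x9A = 0xF9.
C1: T = 0xE3, S = E(K, T) = 0x9B; 0x00 ⊕ 0x9B = 0x9B.
C2: T = 0xE4, S = E(K, T) = 0xA0; 0x2F ⊕ 0xA0 = 0x8F.
C3: T = 0xE5, S = E(K, T) = 0xA1; 0xBE ⊕ 0xA1 = 0x1F.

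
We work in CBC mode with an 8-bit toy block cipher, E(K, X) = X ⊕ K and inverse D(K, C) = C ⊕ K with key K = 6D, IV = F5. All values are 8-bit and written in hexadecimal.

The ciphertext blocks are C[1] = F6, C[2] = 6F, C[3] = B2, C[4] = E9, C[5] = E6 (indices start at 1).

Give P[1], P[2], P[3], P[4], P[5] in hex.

P[1] = 6E, P[2] = F4, P[3] = B0, P[4] = 36, P[5] = 62

CBC decryption: P_i = D(K, C_i) ⊕ C_{i−1}, with C_{0} = IV.
P[1]: D(K, F6) = 9B; 9B ⊕ F5 = 6E.
P[2]: D(K, 6F) = 02; 02 ⊕ F6 = F4.
P[3]: D(K, B2) = DF; DF ⊕ 6F = B0.
P[4]: D(K, E9) = 84; 84 ⊕ B2 = 36.
P[5]: D(K, E6) = 8B; 8B ⊕ E9 = 62.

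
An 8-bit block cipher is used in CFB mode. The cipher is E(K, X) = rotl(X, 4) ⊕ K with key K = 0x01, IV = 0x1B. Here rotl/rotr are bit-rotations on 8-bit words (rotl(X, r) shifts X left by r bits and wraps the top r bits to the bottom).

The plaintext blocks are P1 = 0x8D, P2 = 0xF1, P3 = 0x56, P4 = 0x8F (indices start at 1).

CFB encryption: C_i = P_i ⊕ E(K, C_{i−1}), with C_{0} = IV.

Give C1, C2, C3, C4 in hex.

C1: E(K, 0x1B) = 0xB0; 0x8D ⊕ 0xB0 = 0x3D.
C2: E(K, 0x3D) = 0xD2; 0xF1 ⊕ 0xD2 = 0x23.
C3: E(K, 0x23) = 0x33; 0x56 ⊕ 0x33 = 0x65.
C4: E(K, 0x65) = 0x57; 0x8F ⊕ 0x57 = 0xD8.

C1 = 0x3D, C2 = 0x23, C3 = 0x65, C4 = 0xD8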